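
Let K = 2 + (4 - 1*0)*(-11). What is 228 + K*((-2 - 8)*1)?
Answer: 648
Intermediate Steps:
K = -42 (K = 2 + (4 + 0)*(-11) = 2 + 4*(-11) = 2 - 44 = -42)
228 + K*((-2 - 8)*1) = 228 - 42*(-2 - 8) = 228 - (-420) = 228 - 42*(-10) = 228 + 420 = 648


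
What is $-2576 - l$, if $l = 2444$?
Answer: $-5020$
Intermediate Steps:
$-2576 - l = -2576 - 2444 = -5020$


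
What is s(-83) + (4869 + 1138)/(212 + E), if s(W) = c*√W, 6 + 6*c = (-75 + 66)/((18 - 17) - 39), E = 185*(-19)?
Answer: -6007/3303 - 73*I*√83/76 ≈ -1.8186 - 8.7508*I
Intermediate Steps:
E = -3515
c = -73/76 (c = -1 + ((-75 + 66)/((18 - 17) - 39))/6 = -1 + (-9/(1 - 39))/6 = -1 + (-9/(-38))/6 = -1 + (-9*(-1/38))/6 = -1 + (⅙)*(9/38) = -1 + 3/76 = -73/76 ≈ -0.96053)
s(W) = -73*√W/76
s(-83) + (4869 + 1138)/(212 + E) = -73*I*√83/76 + (4869 + 1138)/(212 - 3515) = -73*I*√83/76 + 6007/(-3303) = -73*I*√83/76 + 6007*(-1/3303) = -73*I*√83/76 - 6007/3303 = -6007/3303 - 73*I*√83/76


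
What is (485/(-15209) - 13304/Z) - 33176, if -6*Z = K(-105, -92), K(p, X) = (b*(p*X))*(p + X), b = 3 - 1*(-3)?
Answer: -240053781933229/7235757795 ≈ -33176.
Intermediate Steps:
b = 6 (b = 3 + 3 = 6)
K(p, X) = 6*X*p*(X + p) (K(p, X) = (6*(p*X))*(p + X) = (6*(X*p))*(X + p) = (6*X*p)*(X + p) = 6*X*p*(X + p))
Z = 1903020 (Z = -(-92)*(-105)*(-92 - 105) = -(-92)*(-105)*(-197) = -1/6*(-11418120) = 1903020)
(485/(-15209) - 13304/Z) - 33176 = (485/(-15209) - 13304/1903020) - 33176 = (485*(-1/15209) - 13304*1/1903020) - 33176 = (-485/15209 - 3326/475755) - 33176 = -281326309/7235757795 - 33176 = -240053781933229/7235757795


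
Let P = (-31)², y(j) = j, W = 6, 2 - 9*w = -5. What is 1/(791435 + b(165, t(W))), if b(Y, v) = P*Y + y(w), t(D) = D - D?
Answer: 9/8550007 ≈ 1.0526e-6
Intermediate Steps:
w = 7/9 (w = 2/9 - ⅑*(-5) = 2/9 + 5/9 = 7/9 ≈ 0.77778)
t(D) = 0
P = 961
b(Y, v) = 7/9 + 961*Y (b(Y, v) = 961*Y + 7/9 = 7/9 + 961*Y)
1/(791435 + b(165, t(W))) = 1/(791435 + (7/9 + 961*165)) = 1/(791435 + (7/9 + 158565)) = 1/(791435 + 1427092/9) = 1/(8550007/9) = 9/8550007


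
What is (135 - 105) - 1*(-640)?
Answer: 670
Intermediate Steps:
(135 - 105) - 1*(-640) = 30 + 640 = 670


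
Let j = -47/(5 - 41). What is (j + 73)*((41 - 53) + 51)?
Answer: 34775/12 ≈ 2897.9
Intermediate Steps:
j = 47/36 (j = -47/(-36) = -47*(-1/36) = 47/36 ≈ 1.3056)
(j + 73)*((41 - 53) + 51) = (47/36 + 73)*((41 - 53) + 51) = 2675*(-12 + 51)/36 = (2675/36)*39 = 34775/12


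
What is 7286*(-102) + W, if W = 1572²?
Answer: 1728012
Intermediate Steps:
W = 2471184
7286*(-102) + W = 7286*(-102) + 2471184 = -743172 + 2471184 = 1728012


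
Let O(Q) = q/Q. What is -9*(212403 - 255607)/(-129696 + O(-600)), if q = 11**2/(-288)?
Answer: -67190860800/22411468679 ≈ -2.9981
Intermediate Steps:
q = -121/288 (q = 121*(-1/288) = -121/288 ≈ -0.42014)
O(Q) = -121/(288*Q)
-9*(212403 - 255607)/(-129696 + O(-600)) = -9*(212403 - 255607)/(-129696 - 121/288/(-600)) = -(-388836)/(-129696 - 121/288*(-1/600)) = -(-388836)/(-129696 + 121/172800) = -(-388836)/(-22411468679/172800) = -(-388836)*(-172800)/22411468679 = -9*7465651200/22411468679 = -67190860800/22411468679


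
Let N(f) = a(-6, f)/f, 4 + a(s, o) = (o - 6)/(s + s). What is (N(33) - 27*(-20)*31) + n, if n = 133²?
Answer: 4544603/132 ≈ 34429.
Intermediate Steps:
a(s, o) = -4 + (-6 + o)/(2*s) (a(s, o) = -4 + (o - 6)/(s + s) = -4 + (-6 + o)/((2*s)) = -4 + (-6 + o)*(1/(2*s)) = -4 + (-6 + o)/(2*s))
n = 17689
N(f) = (-7/2 - f/12)/f (N(f) = ((½)*(-6 + f - 8*(-6))/(-6))/f = ((½)*(-⅙)*(-6 + f + 48))/f = ((½)*(-⅙)*(42 + f))/f = (-7/2 - f/12)/f)
(N(33) - 27*(-20)*31) + n = ((1/12)*(-42 - 1*33)/33 - 27*(-20)*31) + 17689 = ((1/12)*(1/33)*(-42 - 33) + 540*31) + 17689 = ((1/12)*(1/33)*(-75) + 16740) + 17689 = (-25/132 + 16740) + 17689 = 2209655/132 + 17689 = 4544603/132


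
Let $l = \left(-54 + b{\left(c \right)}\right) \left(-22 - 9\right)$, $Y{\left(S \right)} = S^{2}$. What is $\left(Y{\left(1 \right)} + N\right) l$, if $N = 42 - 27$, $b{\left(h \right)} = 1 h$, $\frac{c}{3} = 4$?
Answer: $20832$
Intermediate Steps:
$c = 12$ ($c = 3 \cdot 4 = 12$)
$b{\left(h \right)} = h$
$l = 1302$ ($l = \left(-54 + 12\right) \left(-22 - 9\right) = \left(-42\right) \left(-31\right) = 1302$)
$N = 15$ ($N = 42 - 27 = 15$)
$\left(Y{\left(1 \right)} + N\right) l = \left(1^{2} + 15\right) 1302 = \left(1 + 15\right) 1302 = 16 \cdot 1302 = 20832$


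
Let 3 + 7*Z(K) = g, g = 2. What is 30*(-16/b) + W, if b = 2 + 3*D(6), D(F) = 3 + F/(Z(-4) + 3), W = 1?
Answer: -4627/173 ≈ -26.746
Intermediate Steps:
Z(K) = -1/7 (Z(K) = -3/7 + (1/7)*2 = -3/7 + 2/7 = -1/7)
D(F) = 3 + 7*F/20 (D(F) = 3 + F/(-1/7 + 3) = 3 + F/(20/7) = 3 + F*(7/20) = 3 + 7*F/20)
b = 173/10 (b = 2 + 3*(3 + (7/20)*6) = 2 + 3*(3 + 21/10) = 2 + 3*(51/10) = 2 + 153/10 = 173/10 ≈ 17.300)
30*(-16/b) + W = 30*(-16/173/10) + 1 = 30*(-16*10/173) + 1 = 30*(-160/173) + 1 = -4800/173 + 1 = -4627/173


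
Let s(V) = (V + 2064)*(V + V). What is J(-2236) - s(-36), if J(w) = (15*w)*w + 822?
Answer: 75142278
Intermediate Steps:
J(w) = 822 + 15*w² (J(w) = 15*w² + 822 = 822 + 15*w²)
s(V) = 2*V*(2064 + V) (s(V) = (2064 + V)*(2*V) = 2*V*(2064 + V))
J(-2236) - s(-36) = (822 + 15*(-2236)²) - 2*(-36)*(2064 - 36) = (822 + 15*4999696) - 2*(-36)*2028 = (822 + 74995440) - 1*(-146016) = 74996262 + 146016 = 75142278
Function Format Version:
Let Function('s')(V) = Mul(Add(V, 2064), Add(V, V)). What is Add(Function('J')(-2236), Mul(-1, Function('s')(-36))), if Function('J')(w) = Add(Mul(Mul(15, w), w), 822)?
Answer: 75142278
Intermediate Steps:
Function('J')(w) = Add(822, Mul(15, Pow(w, 2))) (Function('J')(w) = Add(Mul(15, Pow(w, 2)), 822) = Add(822, Mul(15, Pow(w, 2))))
Function('s')(V) = Mul(2, V, Add(2064, V)) (Function('s')(V) = Mul(Add(2064, V), Mul(2, V)) = Mul(2, V, Add(2064, V)))
Add(Function('J')(-2236), Mul(-1, Function('s')(-36))) = Add(Add(822, Mul(15, Pow(-2236, 2))), Mul(-1, Mul(2, -36, Add(2064, -36)))) = Add(Add(822, Mul(15, 4999696)), Mul(-1, Mul(2, -36, 2028))) = Add(Add(822, 74995440), Mul(-1, -146016)) = Add(74996262, 146016) = 75142278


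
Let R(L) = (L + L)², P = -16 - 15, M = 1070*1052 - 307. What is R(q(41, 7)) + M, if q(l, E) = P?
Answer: 1129177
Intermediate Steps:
M = 1125333 (M = 1125640 - 307 = 1125333)
P = -31
q(l, E) = -31
R(L) = 4*L² (R(L) = (2*L)² = 4*L²)
R(q(41, 7)) + M = 4*(-31)² + 1125333 = 4*961 + 1125333 = 3844 + 1125333 = 1129177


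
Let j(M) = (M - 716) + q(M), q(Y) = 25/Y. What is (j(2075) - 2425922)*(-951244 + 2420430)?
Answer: -295657121835408/83 ≈ -3.5621e+12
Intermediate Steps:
j(M) = -716 + M + 25/M (j(M) = (M - 716) + 25/M = (-716 + M) + 25/M = -716 + M + 25/M)
(j(2075) - 2425922)*(-951244 + 2420430) = ((-716 + 2075 + 25/2075) - 2425922)*(-951244 + 2420430) = ((-716 + 2075 + 25*(1/2075)) - 2425922)*1469186 = ((-716 + 2075 + 1/83) - 2425922)*1469186 = (112798/83 - 2425922)*1469186 = -201238728/83*1469186 = -295657121835408/83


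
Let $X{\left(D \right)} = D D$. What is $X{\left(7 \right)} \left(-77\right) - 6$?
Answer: $-3779$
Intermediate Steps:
$X{\left(D \right)} = D^{2}$
$X{\left(7 \right)} \left(-77\right) - 6 = 7^{2} \left(-77\right) - 6 = 49 \left(-77\right) - 6 = -3773 - 6 = -3779$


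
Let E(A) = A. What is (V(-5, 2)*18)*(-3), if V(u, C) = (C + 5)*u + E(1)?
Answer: 1836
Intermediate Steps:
V(u, C) = 1 + u*(5 + C) (V(u, C) = (C + 5)*u + 1 = (5 + C)*u + 1 = u*(5 + C) + 1 = 1 + u*(5 + C))
(V(-5, 2)*18)*(-3) = ((1 + 5*(-5) + 2*(-5))*18)*(-3) = ((1 - 25 - 10)*18)*(-3) = -34*18*(-3) = -612*(-3) = 1836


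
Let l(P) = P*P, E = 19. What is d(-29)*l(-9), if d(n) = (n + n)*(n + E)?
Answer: 46980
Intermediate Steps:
d(n) = 2*n*(19 + n) (d(n) = (n + n)*(n + 19) = (2*n)*(19 + n) = 2*n*(19 + n))
l(P) = P**2
d(-29)*l(-9) = (2*(-29)*(19 - 29))*(-9)**2 = (2*(-29)*(-10))*81 = 580*81 = 46980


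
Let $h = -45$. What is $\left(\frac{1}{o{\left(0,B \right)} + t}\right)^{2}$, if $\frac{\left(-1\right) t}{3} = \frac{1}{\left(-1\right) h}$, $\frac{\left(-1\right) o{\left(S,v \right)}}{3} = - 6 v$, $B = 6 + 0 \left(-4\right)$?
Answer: $\frac{225}{2621161} \approx 8.584 \cdot 10^{-5}$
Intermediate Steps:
$B = 6$ ($B = 6 + 0 = 6$)
$o{\left(S,v \right)} = 18 v$ ($o{\left(S,v \right)} = - 3 \left(- 6 v\right) = 18 v$)
$t = - \frac{1}{15}$ ($t = - \frac{3}{\left(-1\right) \left(-45\right)} = - \frac{3}{45} = \left(-3\right) \frac{1}{45} = - \frac{1}{15} \approx -0.066667$)
$\left(\frac{1}{o{\left(0,B \right)} + t}\right)^{2} = \left(\frac{1}{18 \cdot 6 - \frac{1}{15}}\right)^{2} = \left(\frac{1}{108 - \frac{1}{15}}\right)^{2} = \left(\frac{1}{\frac{1619}{15}}\right)^{2} = \left(\frac{15}{1619}\right)^{2} = \frac{225}{2621161}$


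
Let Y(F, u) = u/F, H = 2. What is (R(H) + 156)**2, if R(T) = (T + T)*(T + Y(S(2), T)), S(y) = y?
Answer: 28224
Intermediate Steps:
R(T) = 3*T**2 (R(T) = (T + T)*(T + T/2) = (2*T)*(T + T*(1/2)) = (2*T)*(T + T/2) = (2*T)*(3*T/2) = 3*T**2)
(R(H) + 156)**2 = (3*2**2 + 156)**2 = (3*4 + 156)**2 = (12 + 156)**2 = 168**2 = 28224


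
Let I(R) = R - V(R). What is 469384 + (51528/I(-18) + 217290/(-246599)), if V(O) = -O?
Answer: 346189327072/739797 ≈ 4.6795e+5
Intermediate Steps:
I(R) = 2*R (I(R) = R - (-1)*R = R + R = 2*R)
469384 + (51528/I(-18) + 217290/(-246599)) = 469384 + (51528/((2*(-18))) + 217290/(-246599)) = 469384 + (51528/(-36) + 217290*(-1/246599)) = 469384 + (51528*(-1/36) - 217290/246599) = 469384 + (-4294/3 - 217290/246599) = 469384 - 1059547976/739797 = 346189327072/739797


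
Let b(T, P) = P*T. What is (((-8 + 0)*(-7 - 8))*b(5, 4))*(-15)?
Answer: -36000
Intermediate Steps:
(((-8 + 0)*(-7 - 8))*b(5, 4))*(-15) = (((-8 + 0)*(-7 - 8))*(4*5))*(-15) = (-8*(-15)*20)*(-15) = (120*20)*(-15) = 2400*(-15) = -36000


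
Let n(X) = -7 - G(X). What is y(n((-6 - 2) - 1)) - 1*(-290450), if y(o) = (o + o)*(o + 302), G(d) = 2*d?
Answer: 297336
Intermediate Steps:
n(X) = -7 - 2*X
y(o) = 2*o*(302 + o) (y(o) = (2*o)*(302 + o) = 2*o*(302 + o))
y(n((-6 - 2) - 1)) - 1*(-290450) = 2*(-7 - 2*((-6 - 2) - 1))*(302 + (-7 - 2*((-6 - 2) - 1))) - 1*(-290450) = 2*(-7 - 2*(-8 - 1))*(302 + (-7 - 2*(-8 - 1))) + 290450 = 2*(-7 - 2*(-9))*(302 + (-7 - 2*(-9))) + 290450 = 2*(-7 + 18)*(302 + (-7 + 18)) + 290450 = 2*11*(302 + 11) + 290450 = 2*11*313 + 290450 = 6886 + 290450 = 297336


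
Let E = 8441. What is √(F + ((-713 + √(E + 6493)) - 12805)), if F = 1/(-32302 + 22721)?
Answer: √(-1240892403179 + 91795561*√14934)/9581 ≈ 115.74*I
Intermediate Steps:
F = -1/9581 (F = 1/(-9581) = -1/9581 ≈ -0.00010437)
√(F + ((-713 + √(E + 6493)) - 12805)) = √(-1/9581 + ((-713 + √(8441 + 6493)) - 12805)) = √(-1/9581 + ((-713 + √14934) - 12805)) = √(-1/9581 + (-13518 + √14934)) = √(-129515959/9581 + √14934)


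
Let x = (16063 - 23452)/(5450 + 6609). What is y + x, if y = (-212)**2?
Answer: 541972307/12059 ≈ 44943.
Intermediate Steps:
y = 44944
x = -7389/12059 ≈ -0.61274
y + x = 44944 - 7389/12059 = 541972307/12059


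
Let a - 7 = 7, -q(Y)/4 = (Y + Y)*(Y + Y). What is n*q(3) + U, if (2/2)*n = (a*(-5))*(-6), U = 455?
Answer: -60025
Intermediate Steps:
q(Y) = -16*Y**2 (q(Y) = -4*(Y + Y)*(Y + Y) = -4*2*Y*2*Y = -16*Y**2)
a = 14 (a = 7 + 7 = 14)
n = 420 (n = (14*(-5))*(-6) = -70*(-6) = 420)
n*q(3) + U = 420*(-16*3**2) + 455 = 420*(-16*9) + 455 = 420*(-144) + 455 = -60480 + 455 = -60025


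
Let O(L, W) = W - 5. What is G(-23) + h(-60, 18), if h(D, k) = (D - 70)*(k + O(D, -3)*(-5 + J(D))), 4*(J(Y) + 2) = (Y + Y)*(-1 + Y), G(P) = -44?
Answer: 1893536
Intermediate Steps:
O(L, W) = -5 + W
J(Y) = -2 + Y*(-1 + Y)/2 (J(Y) = -2 + ((Y + Y)*(-1 + Y))/4 = -2 + ((2*Y)*(-1 + Y))/4 = -2 + (2*Y*(-1 + Y))/4 = -2 + Y*(-1 + Y)/2)
h(D, k) = (-70 + D)*(56 + k - 4*D² + 4*D) (h(D, k) = (D - 70)*(k + (-5 - 3)*(-5 + (-2 + D²/2 - D/2))) = (-70 + D)*(k - 8*(-7 + D²/2 - D/2)) = (-70 + D)*(k + (56 - 4*D² + 4*D)) = (-70 + D)*(56 + k - 4*D² + 4*D))
G(-23) + h(-60, 18) = -44 + (-3920 - 224*(-60) - 70*18 - 4*(-60)³ + 284*(-60)² - 60*18) = -44 + (-3920 + 13440 - 1260 - 4*(-216000) + 284*3600 - 1080) = -44 + (-3920 + 13440 - 1260 + 864000 + 1022400 - 1080) = -44 + 1893580 = 1893536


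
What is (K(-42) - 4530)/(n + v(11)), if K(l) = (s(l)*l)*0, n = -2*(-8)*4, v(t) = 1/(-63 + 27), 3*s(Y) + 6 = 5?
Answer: -163080/2303 ≈ -70.812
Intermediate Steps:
s(Y) = -⅓ (s(Y) = -2 + (⅓)*5 = -2 + 5/3 = -⅓)
v(t) = -1/36 (v(t) = 1/(-36) = -1/36)
n = 64 (n = 16*4 = 64)
K(l) = 0 (K(l) = -l/3*0 = 0)
(K(-42) - 4530)/(n + v(11)) = (0 - 4530)/(64 - 1/36) = -4530/2303/36 = -4530*36/2303 = -163080/2303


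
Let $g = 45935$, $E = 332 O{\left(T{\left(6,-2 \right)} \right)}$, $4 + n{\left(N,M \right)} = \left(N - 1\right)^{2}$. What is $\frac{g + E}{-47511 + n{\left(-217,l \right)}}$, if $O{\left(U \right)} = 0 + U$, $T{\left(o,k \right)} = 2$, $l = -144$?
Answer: $\frac{15533}{3} \approx 5177.7$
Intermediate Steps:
$n{\left(N,M \right)} = -4 + \left(-1 + N\right)^{2}$ ($n{\left(N,M \right)} = -4 + \left(N - 1\right)^{2} = -4 + \left(-1 + N\right)^{2}$)
$O{\left(U \right)} = U$
$E = 664$ ($E = 332 \cdot 2 = 664$)
$\frac{g + E}{-47511 + n{\left(-217,l \right)}} = \frac{45935 + 664}{-47511 - \left(4 - \left(-1 - 217\right)^{2}\right)} = \frac{46599}{-47511 - \left(4 - \left(-218\right)^{2}\right)} = \frac{46599}{-47511 + \left(-4 + 47524\right)} = \frac{46599}{-47511 + 47520} = \frac{46599}{9} = 46599 \cdot \frac{1}{9} = \frac{15533}{3}$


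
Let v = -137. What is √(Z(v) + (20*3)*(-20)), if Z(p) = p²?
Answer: √17569 ≈ 132.55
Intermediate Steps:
√(Z(v) + (20*3)*(-20)) = √((-137)² + (20*3)*(-20)) = √(18769 + 60*(-20)) = √(18769 - 1200) = √17569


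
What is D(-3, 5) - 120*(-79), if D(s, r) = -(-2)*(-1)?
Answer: 9478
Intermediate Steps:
D(s, r) = -2 (D(s, r) = -1*2 = -2)
D(-3, 5) - 120*(-79) = -2 - 120*(-79) = -2 + 9480 = 9478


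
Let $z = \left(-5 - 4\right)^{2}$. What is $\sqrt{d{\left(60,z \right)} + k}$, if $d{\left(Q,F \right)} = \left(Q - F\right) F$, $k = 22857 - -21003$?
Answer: $\sqrt{42159} \approx 205.33$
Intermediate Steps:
$z = 81$ ($z = \left(-9\right)^{2} = 81$)
$k = 43860$ ($k = 22857 + 21003 = 43860$)
$d{\left(Q,F \right)} = F \left(Q - F\right)$
$\sqrt{d{\left(60,z \right)} + k} = \sqrt{81 \left(60 - 81\right) + 43860} = \sqrt{81 \left(-21\right) + 43860} = \sqrt{-1701 + 43860} = \sqrt{42159}$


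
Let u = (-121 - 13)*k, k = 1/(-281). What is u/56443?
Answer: 134/15860483 ≈ 8.4487e-6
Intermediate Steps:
k = -1/281 ≈ -0.0035587
u = 134/281 (u = (-121 - 13)*(-1/281) = -134*(-1/281) = 134/281 ≈ 0.47687)
u/56443 = (134/281)/56443 = (134/281)*(1/56443) = 134/15860483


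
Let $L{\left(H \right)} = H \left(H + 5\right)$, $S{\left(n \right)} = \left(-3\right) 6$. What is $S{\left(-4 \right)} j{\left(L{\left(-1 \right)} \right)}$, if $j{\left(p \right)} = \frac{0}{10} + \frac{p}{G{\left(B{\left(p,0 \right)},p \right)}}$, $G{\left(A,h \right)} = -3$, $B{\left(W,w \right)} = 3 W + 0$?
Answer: $-24$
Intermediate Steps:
$B{\left(W,w \right)} = 3 W$
$S{\left(n \right)} = -18$
$L{\left(H \right)} = H \left(5 + H\right)$
$j{\left(p \right)} = - \frac{p}{3}$ ($j{\left(p \right)} = \frac{0}{10} + \frac{p}{-3} = 0 \cdot \frac{1}{10} + p \left(- \frac{1}{3}\right) = 0 - \frac{p}{3} = - \frac{p}{3}$)
$S{\left(-4 \right)} j{\left(L{\left(-1 \right)} \right)} = - 18 \left(- \frac{\left(-1\right) \left(5 - 1\right)}{3}\right) = - 18 \left(- \frac{\left(-1\right) 4}{3}\right) = - 18 \left(\left(- \frac{1}{3}\right) \left(-4\right)\right) = \left(-18\right) \frac{4}{3} = -24$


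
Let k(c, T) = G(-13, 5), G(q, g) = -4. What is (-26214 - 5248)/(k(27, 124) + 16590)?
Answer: -15731/8293 ≈ -1.8969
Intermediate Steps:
k(c, T) = -4
(-26214 - 5248)/(k(27, 124) + 16590) = (-26214 - 5248)/(-4 + 16590) = -31462/16586 = -31462*1/16586 = -15731/8293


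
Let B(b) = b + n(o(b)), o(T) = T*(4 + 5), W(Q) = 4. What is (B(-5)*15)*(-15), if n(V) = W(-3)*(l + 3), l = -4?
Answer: 2025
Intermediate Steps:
o(T) = 9*T (o(T) = T*9 = 9*T)
n(V) = -4 (n(V) = 4*(-4 + 3) = 4*(-1) = -4)
B(b) = -4 + b (B(b) = b - 4 = -4 + b)
(B(-5)*15)*(-15) = ((-4 - 5)*15)*(-15) = -9*15*(-15) = -135*(-15) = 2025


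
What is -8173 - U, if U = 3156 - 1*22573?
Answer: 11244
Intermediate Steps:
U = -19417 (U = 3156 - 22573 = -19417)
-8173 - U = -8173 - 1*(-19417) = -8173 + 19417 = 11244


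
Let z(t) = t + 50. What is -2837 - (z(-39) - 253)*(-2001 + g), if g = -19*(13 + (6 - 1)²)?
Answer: -661803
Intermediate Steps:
g = -722 (g = -19*(13 + 5²) = -19*(13 + 25) = -19*38 = -722)
z(t) = 50 + t
-2837 - (z(-39) - 253)*(-2001 + g) = -2837 - ((50 - 39) - 253)*(-2001 - 722) = -2837 - (11 - 253)*(-2723) = -2837 - (-242)*(-2723) = -2837 - 1*658966 = -2837 - 658966 = -661803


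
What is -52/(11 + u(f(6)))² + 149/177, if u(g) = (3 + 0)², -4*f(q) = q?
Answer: 12599/17700 ≈ 0.71181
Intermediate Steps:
f(q) = -q/4
u(g) = 9 (u(g) = 3² = 9)
-52/(11 + u(f(6)))² + 149/177 = -52/(11 + 9)² + 149/177 = -52/(20²) + 149*(1/177) = -52/400 + 149/177 = -52*1/400 + 149/177 = -13/100 + 149/177 = 12599/17700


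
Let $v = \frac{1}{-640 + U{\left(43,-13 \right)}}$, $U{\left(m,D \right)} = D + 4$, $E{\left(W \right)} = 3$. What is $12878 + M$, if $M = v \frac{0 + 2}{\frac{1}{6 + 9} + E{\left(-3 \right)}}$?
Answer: $\frac{192229891}{14927} \approx 12878.0$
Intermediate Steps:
$U{\left(m,D \right)} = 4 + D$
$v = - \frac{1}{649}$ ($v = \frac{1}{-640 + \left(4 - 13\right)} = \frac{1}{-640 - 9} = \frac{1}{-649} = - \frac{1}{649} \approx -0.0015408$)
$M = - \frac{15}{14927}$ ($M = - \frac{\left(0 + 2\right) \frac{1}{\frac{1}{6 + 9} + 3}}{649} = - \frac{2 \frac{1}{\frac{1}{15} + 3}}{649} = - \frac{2 \frac{1}{\frac{46}{15}}}{649} = - \frac{2 \cdot \frac{15}{46}}{649} = \left(- \frac{1}{649}\right) \frac{15}{23} = - \frac{15}{14927} \approx -0.0010049$)
$12878 + M = 12878 - \frac{15}{14927} = \frac{192229891}{14927}$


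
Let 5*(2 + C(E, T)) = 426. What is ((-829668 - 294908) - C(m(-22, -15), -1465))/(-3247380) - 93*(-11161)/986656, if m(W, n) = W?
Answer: 1866810211823/1335019567200 ≈ 1.3983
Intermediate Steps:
C(E, T) = 416/5 (C(E, T) = -2 + (⅕)*426 = -2 + 426/5 = 416/5)
((-829668 - 294908) - C(m(-22, -15), -1465))/(-3247380) - 93*(-11161)/986656 = ((-829668 - 294908) - 1*416/5)/(-3247380) - 93*(-11161)/986656 = (-1124576 - 416/5)*(-1/3247380) + 1037973*(1/986656) = -5623296/5*(-1/3247380) + 1037973/986656 = 468608/1353075 + 1037973/986656 = 1866810211823/1335019567200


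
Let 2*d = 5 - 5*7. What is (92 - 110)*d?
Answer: 270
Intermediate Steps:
d = -15 (d = (5 - 5*7)/2 = (5 - 35)/2 = (1/2)*(-30) = -15)
(92 - 110)*d = (92 - 110)*(-15) = -18*(-15) = 270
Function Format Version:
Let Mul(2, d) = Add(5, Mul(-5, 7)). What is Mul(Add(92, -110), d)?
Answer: 270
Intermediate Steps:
d = -15 (d = Mul(Rational(1, 2), Add(5, Mul(-5, 7))) = Mul(Rational(1, 2), Add(5, -35)) = Mul(Rational(1, 2), -30) = -15)
Mul(Add(92, -110), d) = Mul(Add(92, -110), -15) = Mul(-18, -15) = 270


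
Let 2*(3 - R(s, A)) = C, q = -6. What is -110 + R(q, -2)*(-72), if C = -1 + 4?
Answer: -218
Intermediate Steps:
C = 3
R(s, A) = 3/2 (R(s, A) = 3 - 1/2*3 = 3 - 3/2 = 3/2)
-110 + R(q, -2)*(-72) = -110 + (3/2)*(-72) = -110 - 108 = -218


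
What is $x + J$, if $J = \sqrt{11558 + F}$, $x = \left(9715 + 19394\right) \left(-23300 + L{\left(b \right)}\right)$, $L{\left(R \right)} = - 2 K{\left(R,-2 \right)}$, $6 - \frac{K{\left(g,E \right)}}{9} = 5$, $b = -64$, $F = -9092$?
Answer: $-678763662 + 3 \sqrt{274} \approx -6.7876 \cdot 10^{8}$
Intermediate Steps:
$K{\left(g,E \right)} = 9$ ($K{\left(g,E \right)} = 54 - 45 = 9$)
$L{\left(R \right)} = -18$ ($L{\left(R \right)} = \left(-2\right) 9 = -18$)
$x = -678763662$ ($x = \left(9715 + 19394\right) \left(-23300 - 18\right) = 29109 \left(-23318\right) = -678763662$)
$J = 3 \sqrt{274}$ ($J = \sqrt{11558 - 9092} = \sqrt{2466} = 3 \sqrt{274} \approx 49.659$)
$x + J = -678763662 + 3 \sqrt{274}$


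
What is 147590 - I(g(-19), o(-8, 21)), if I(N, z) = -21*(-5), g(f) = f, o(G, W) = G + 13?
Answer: 147485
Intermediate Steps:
o(G, W) = 13 + G
I(N, z) = 105
147590 - I(g(-19), o(-8, 21)) = 147590 - 1*105 = 147590 - 105 = 147485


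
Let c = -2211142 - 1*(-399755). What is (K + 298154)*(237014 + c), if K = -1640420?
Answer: 2113227349218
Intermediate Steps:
c = -1811387 (c = -2211142 + 399755 = -1811387)
(K + 298154)*(237014 + c) = (-1640420 + 298154)*(237014 - 1811387) = -1342266*(-1574373) = 2113227349218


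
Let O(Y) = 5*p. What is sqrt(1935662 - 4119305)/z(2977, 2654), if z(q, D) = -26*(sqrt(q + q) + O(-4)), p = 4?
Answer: -3*I*sqrt(1444601158)/144404 + 15*I*sqrt(242627)/36101 ≈ -0.58495*I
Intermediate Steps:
O(Y) = 20 (O(Y) = 5*4 = 20)
z(q, D) = -520 - 26*sqrt(2)*sqrt(q) (z(q, D) = -26*(sqrt(q + q) + 20) = -26*(sqrt(2*q) + 20) = -26*(sqrt(2)*sqrt(q) + 20) = -26*(20 + sqrt(2)*sqrt(q)) = -520 - 26*sqrt(2)*sqrt(q))
sqrt(1935662 - 4119305)/z(2977, 2654) = sqrt(1935662 - 4119305)/(-520 - 26*sqrt(2)*sqrt(2977)) = sqrt(-2183643)/(-520 - 26*sqrt(5954)) = (3*I*sqrt(242627))/(-520 - 26*sqrt(5954)) = 3*I*sqrt(242627)/(-520 - 26*sqrt(5954))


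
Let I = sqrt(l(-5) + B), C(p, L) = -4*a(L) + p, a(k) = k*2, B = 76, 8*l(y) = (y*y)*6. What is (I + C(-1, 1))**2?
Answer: (18 - sqrt(379))**2/4 ≈ 0.53870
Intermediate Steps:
l(y) = 3*y**2/4 (l(y) = ((y*y)*6)/8 = (y**2*6)/8 = (6*y**2)/8 = 3*y**2/4)
a(k) = 2*k
C(p, L) = p - 8*L (C(p, L) = -8*L + p = p - 8*L)
I = sqrt(379)/2 (I = sqrt((3/4)*(-5)**2 + 76) = sqrt((3/4)*25 + 76) = sqrt(75/4 + 76) = sqrt(379/4) = sqrt(379)/2 ≈ 9.7340)
(I + C(-1, 1))**2 = (sqrt(379)/2 + (-1 - 8*1))**2 = (sqrt(379)/2 + (-1 - 8))**2 = (sqrt(379)/2 - 9)**2 = (-9 + sqrt(379)/2)**2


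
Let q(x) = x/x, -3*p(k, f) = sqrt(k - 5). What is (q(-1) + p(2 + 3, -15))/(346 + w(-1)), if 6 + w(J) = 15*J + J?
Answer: 1/324 ≈ 0.0030864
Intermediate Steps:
p(k, f) = -sqrt(-5 + k)/3 (p(k, f) = -sqrt(k - 5)/3 = -sqrt(-5 + k)/3)
w(J) = -6 + 16*J (w(J) = -6 + (15*J + J) = -6 + 16*J)
q(x) = 1
(q(-1) + p(2 + 3, -15))/(346 + w(-1)) = (1 - sqrt(-5 + (2 + 3))/3)/(346 + (-6 + 16*(-1))) = (1 - sqrt(-5 + 5)/3)/(346 + (-6 - 16)) = (1 - sqrt(0)/3)/(346 - 22) = (1 - 1/3*0)/324 = (1 + 0)*(1/324) = 1*(1/324) = 1/324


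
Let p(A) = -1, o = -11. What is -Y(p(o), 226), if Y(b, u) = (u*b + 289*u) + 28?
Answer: -65116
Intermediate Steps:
Y(b, u) = 28 + 289*u + b*u (Y(b, u) = (b*u + 289*u) + 28 = (289*u + b*u) + 28 = 28 + 289*u + b*u)
-Y(p(o), 226) = -(28 + 289*226 - 1*226) = -(28 + 65314 - 226) = -1*65116 = -65116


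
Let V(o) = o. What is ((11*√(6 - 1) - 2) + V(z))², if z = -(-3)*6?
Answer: 861 + 352*√5 ≈ 1648.1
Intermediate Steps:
z = 18 (z = -1*(-18) = 18)
((11*√(6 - 1) - 2) + V(z))² = ((11*√(6 - 1) - 2) + 18)² = ((11*√5 - 2) + 18)² = ((-2 + 11*√5) + 18)² = (16 + 11*√5)²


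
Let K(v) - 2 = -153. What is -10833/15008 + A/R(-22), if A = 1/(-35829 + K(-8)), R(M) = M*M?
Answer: -1684369139/2333518880 ≈ -0.72182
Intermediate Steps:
R(M) = M²
K(v) = -151 (K(v) = 2 - 153 = -151)
A = -1/35980 (A = 1/(-35829 - 151) = 1/(-35980) = -1/35980 ≈ -2.7793e-5)
-10833/15008 + A/R(-22) = -10833/15008 - 1/(35980*((-22)²)) = -10833*1/15008 - 1/35980/484 = -10833/15008 - 1/35980*1/484 = -10833/15008 - 1/17414320 = -1684369139/2333518880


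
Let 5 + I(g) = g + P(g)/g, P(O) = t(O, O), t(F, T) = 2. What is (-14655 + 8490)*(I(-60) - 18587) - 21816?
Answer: 229935939/2 ≈ 1.1497e+8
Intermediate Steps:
P(O) = 2
I(g) = -5 + g + 2/g (I(g) = -5 + (g + 2/g) = -5 + g + 2/g)
(-14655 + 8490)*(I(-60) - 18587) - 21816 = (-14655 + 8490)*((-5 - 60 + 2/(-60)) - 18587) - 21816 = -6165*((-5 - 60 + 2*(-1/60)) - 18587) - 21816 = -6165*((-5 - 60 - 1/30) - 18587) - 21816 = -6165*(-1951/30 - 18587) - 21816 = -6165*(-559561/30) - 21816 = 229979571/2 - 21816 = 229935939/2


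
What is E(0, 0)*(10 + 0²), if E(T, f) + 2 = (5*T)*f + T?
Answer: -20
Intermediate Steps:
E(T, f) = -2 + T + 5*T*f (E(T, f) = -2 + ((5*T)*f + T) = -2 + (5*T*f + T) = -2 + (T + 5*T*f) = -2 + T + 5*T*f)
E(0, 0)*(10 + 0²) = (-2 + 0 + 5*0*0)*(10 + 0²) = (-2 + 0 + 0)*(10 + 0) = -2*10 = -20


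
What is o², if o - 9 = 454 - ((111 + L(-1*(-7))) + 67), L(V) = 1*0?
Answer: 81225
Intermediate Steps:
L(V) = 0
o = 285 (o = 9 + (454 - ((111 + 0) + 67)) = 9 + (454 - (111 + 67)) = 9 + (454 - 1*178) = 9 + (454 - 178) = 9 + 276 = 285)
o² = 285² = 81225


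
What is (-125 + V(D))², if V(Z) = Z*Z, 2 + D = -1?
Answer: 13456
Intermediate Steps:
D = -3 (D = -2 - 1 = -3)
V(Z) = Z²
(-125 + V(D))² = (-125 + (-3)²)² = (-125 + 9)² = (-116)² = 13456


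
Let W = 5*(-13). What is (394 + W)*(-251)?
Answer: -82579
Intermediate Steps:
W = -65
(394 + W)*(-251) = (394 - 65)*(-251) = 329*(-251) = -82579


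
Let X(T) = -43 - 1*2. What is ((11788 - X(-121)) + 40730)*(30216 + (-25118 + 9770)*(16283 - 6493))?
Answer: -7896366242352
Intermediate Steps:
X(T) = -45 (X(T) = -43 - 2 = -45)
((11788 - X(-121)) + 40730)*(30216 + (-25118 + 9770)*(16283 - 6493)) = ((11788 - 1*(-45)) + 40730)*(30216 + (-25118 + 9770)*(16283 - 6493)) = ((11788 + 45) + 40730)*(30216 - 15348*9790) = (11833 + 40730)*(30216 - 150256920) = 52563*(-150226704) = -7896366242352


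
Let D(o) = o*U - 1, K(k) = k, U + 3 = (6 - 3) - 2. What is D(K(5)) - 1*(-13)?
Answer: 2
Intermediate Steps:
U = -2 (U = -3 + ((6 - 3) - 2) = -3 + (3 - 2) = -3 + 1 = -2)
D(o) = -1 - 2*o (D(o) = o*(-2) - 1 = -2*o - 1 = -1 - 2*o)
D(K(5)) - 1*(-13) = (-1 - 2*5) - 1*(-13) = (-1 - 10) + 13 = -11 + 13 = 2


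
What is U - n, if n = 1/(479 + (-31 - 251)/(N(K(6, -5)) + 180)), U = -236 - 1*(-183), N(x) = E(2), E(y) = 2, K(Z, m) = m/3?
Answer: -2302835/43448 ≈ -53.002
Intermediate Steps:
K(Z, m) = m/3 (K(Z, m) = m*(1/3) = m/3)
N(x) = 2
U = -53 (U = -236 + 183 = -53)
n = 91/43448 (n = 1/(479 + (-31 - 251)/(2 + 180)) = 1/(479 - 282/182) = 1/(479 - 282*1/182) = 1/(479 - 141/91) = 1/(43448/91) = 91/43448 ≈ 0.0020945)
U - n = -53 - 1*91/43448 = -53 - 91/43448 = -2302835/43448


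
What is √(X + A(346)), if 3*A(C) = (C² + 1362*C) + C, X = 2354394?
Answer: 4*√1435218/3 ≈ 1597.3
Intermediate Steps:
A(C) = C²/3 + 1363*C/3 (A(C) = ((C² + 1362*C) + C)/3 = (C² + 1363*C)/3 = C²/3 + 1363*C/3)
√(X + A(346)) = √(2354394 + (⅓)*346*(1363 + 346)) = √(2354394 + (⅓)*346*1709) = √(2354394 + 591314/3) = √(7654496/3) = 4*√1435218/3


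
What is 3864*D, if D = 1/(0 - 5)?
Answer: -3864/5 ≈ -772.80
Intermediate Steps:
D = -⅕ (D = 1/(-5) = -⅕ ≈ -0.20000)
3864*D = 3864*(-⅕) = -3864/5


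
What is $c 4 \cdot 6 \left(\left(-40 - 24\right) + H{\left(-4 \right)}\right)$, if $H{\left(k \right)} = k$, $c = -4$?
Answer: $6528$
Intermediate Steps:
$c 4 \cdot 6 \left(\left(-40 - 24\right) + H{\left(-4 \right)}\right) = \left(-4\right) 4 \cdot 6 \left(\left(-40 - 24\right) - 4\right) = \left(-16\right) 6 \left(-64 - 4\right) = \left(-96\right) \left(-68\right) = 6528$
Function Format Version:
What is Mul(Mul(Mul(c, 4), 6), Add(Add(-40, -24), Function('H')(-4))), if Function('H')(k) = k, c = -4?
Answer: 6528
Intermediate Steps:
Mul(Mul(Mul(c, 4), 6), Add(Add(-40, -24), Function('H')(-4))) = Mul(Mul(Mul(-4, 4), 6), Add(Add(-40, -24), -4)) = Mul(Mul(-16, 6), Add(-64, -4)) = Mul(-96, -68) = 6528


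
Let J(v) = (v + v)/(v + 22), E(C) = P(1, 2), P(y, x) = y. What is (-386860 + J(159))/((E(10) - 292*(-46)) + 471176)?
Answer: -70021342/87714229 ≈ -0.79829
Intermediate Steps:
E(C) = 1
J(v) = 2*v/(22 + v) (J(v) = (2*v)/(22 + v) = 2*v/(22 + v))
(-386860 + J(159))/((E(10) - 292*(-46)) + 471176) = (-386860 + 2*159/(22 + 159))/((1 - 292*(-46)) + 471176) = (-386860 + 2*159/181)/((1 + 13432) + 471176) = (-386860 + 2*159*(1/181))/(13433 + 471176) = (-386860 + 318/181)/484609 = -70021342/181*1/484609 = -70021342/87714229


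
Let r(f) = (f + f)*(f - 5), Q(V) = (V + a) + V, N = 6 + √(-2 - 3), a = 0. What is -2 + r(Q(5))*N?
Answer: 598 + 100*I*√5 ≈ 598.0 + 223.61*I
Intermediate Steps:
N = 6 + I*√5 (N = 6 + √(-5) = 6 + I*√5 ≈ 6.0 + 2.2361*I)
Q(V) = 2*V (Q(V) = (V + 0) + V = V + V = 2*V)
r(f) = 2*f*(-5 + f) (r(f) = (2*f)*(-5 + f) = 2*f*(-5 + f))
-2 + r(Q(5))*N = -2 + (2*(2*5)*(-5 + 2*5))*(6 + I*√5) = -2 + (2*10*(-5 + 10))*(6 + I*√5) = -2 + (2*10*5)*(6 + I*√5) = -2 + 100*(6 + I*√5) = -2 + (600 + 100*I*√5) = 598 + 100*I*√5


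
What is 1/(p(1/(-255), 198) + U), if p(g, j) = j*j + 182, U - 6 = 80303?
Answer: 1/119695 ≈ 8.3546e-6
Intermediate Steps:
U = 80309 (U = 6 + 80303 = 80309)
p(g, j) = 182 + j² (p(g, j) = j² + 182 = 182 + j²)
1/(p(1/(-255), 198) + U) = 1/((182 + 198²) + 80309) = 1/((182 + 39204) + 80309) = 1/(39386 + 80309) = 1/119695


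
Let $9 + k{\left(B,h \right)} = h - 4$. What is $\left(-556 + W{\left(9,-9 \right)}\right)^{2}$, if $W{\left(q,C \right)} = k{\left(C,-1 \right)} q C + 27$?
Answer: $366025$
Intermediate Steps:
$k{\left(B,h \right)} = -13 + h$ ($k{\left(B,h \right)} = -9 + \left(h - 4\right) = -9 + \left(-4 + h\right) = -13 + h$)
$W{\left(q,C \right)} = 27 - 14 C q$ ($W{\left(q,C \right)} = \left(-13 - 1\right) q C + 27 = - 14 q C + 27 = - 14 C q + 27 = 27 - 14 C q$)
$\left(-556 + W{\left(9,-9 \right)}\right)^{2} = \left(-556 - \left(-27 - 1134\right)\right)^{2} = \left(-556 + \left(27 + 1134\right)\right)^{2} = \left(-556 + 1161\right)^{2} = 605^{2} = 366025$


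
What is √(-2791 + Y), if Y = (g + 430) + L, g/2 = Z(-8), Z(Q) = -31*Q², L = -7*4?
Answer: I*√6357 ≈ 79.731*I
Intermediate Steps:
L = -28
g = -3968 (g = 2*(-31*(-8)²) = 2*(-31*64) = 2*(-1984) = -3968)
Y = -3566 (Y = (-3968 + 430) - 28 = -3538 - 28 = -3566)
√(-2791 + Y) = √(-2791 - 3566) = √(-6357) = I*√6357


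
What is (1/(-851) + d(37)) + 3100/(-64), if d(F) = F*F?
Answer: 17980763/13616 ≈ 1320.6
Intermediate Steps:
d(F) = F**2
(1/(-851) + d(37)) + 3100/(-64) = (1/(-851) + 37**2) + 3100/(-64) = (-1/851 + 1369) + 3100*(-1/64) = 1165018/851 - 775/16 = 17980763/13616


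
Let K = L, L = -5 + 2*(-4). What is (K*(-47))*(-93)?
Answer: -56823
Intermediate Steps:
L = -13 (L = -5 - 8 = -13)
K = -13
(K*(-47))*(-93) = -13*(-47)*(-93) = 611*(-93) = -56823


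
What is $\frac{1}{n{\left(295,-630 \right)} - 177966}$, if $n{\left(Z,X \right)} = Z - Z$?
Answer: $- \frac{1}{177966} \approx -5.619 \cdot 10^{-6}$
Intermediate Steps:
$n{\left(Z,X \right)} = 0$
$\frac{1}{n{\left(295,-630 \right)} - 177966} = \frac{1}{0 - 177966} = \frac{1}{-177966} = - \frac{1}{177966}$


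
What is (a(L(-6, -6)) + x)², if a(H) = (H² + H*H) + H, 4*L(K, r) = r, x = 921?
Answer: 853776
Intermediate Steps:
L(K, r) = r/4
a(H) = H + 2*H² (a(H) = (H² + H²) + H = 2*H² + H = H + 2*H²)
(a(L(-6, -6)) + x)² = (((¼)*(-6))*(1 + 2*((¼)*(-6))) + 921)² = (-3*(1 + 2*(-3/2))/2 + 921)² = (-3*(1 - 3)/2 + 921)² = (-3/2*(-2) + 921)² = (3 + 921)² = 924² = 853776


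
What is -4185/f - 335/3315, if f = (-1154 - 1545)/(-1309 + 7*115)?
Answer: -1398606953/1789437 ≈ -781.59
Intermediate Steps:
f = 2699/504 (f = -2699/(-1309 + 805) = -2699/(-504) = -2699*(-1/504) = 2699/504 ≈ 5.3552)
-4185/f - 335/3315 = -4185/2699/504 - 335/3315 = -4185*504/2699 - 335*1/3315 = -2109240/2699 - 67/663 = -1398606953/1789437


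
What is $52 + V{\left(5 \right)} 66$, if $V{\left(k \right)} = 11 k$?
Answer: $3682$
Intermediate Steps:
$52 + V{\left(5 \right)} 66 = 52 + 11 \cdot 5 \cdot 66 = 52 + 55 \cdot 66 = 52 + 3630 = 3682$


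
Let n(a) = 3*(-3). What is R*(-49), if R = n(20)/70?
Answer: 63/10 ≈ 6.3000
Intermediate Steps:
n(a) = -9
R = -9/70 ≈ -0.12857
R*(-49) = -9/70*(-49) = 63/10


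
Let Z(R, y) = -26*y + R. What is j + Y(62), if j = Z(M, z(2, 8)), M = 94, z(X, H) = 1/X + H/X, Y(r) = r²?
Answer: 3821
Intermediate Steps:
z(X, H) = 1/X + H/X
Z(R, y) = R - 26*y
j = -23 (j = 94 - 26*(1 + 8)/2 = 94 - 13*9 = 94 - 26*9/2 = 94 - 117 = -23)
j + Y(62) = -23 + 62² = -23 + 3844 = 3821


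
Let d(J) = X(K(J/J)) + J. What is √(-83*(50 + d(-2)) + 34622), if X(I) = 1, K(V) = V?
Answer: 3*√3395 ≈ 174.80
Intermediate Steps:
d(J) = 1 + J
√(-83*(50 + d(-2)) + 34622) = √(-83*(50 + (1 - 2)) + 34622) = √(-83*(50 - 1) + 34622) = √(-83*49 + 34622) = √(-4067 + 34622) = √30555 = 3*√3395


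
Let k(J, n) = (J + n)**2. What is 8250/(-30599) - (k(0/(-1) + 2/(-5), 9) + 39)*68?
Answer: -5876193418/764975 ≈ -7681.5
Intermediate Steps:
8250/(-30599) - (k(0/(-1) + 2/(-5), 9) + 39)*68 = 8250/(-30599) - (((0/(-1) + 2/(-5)) + 9)**2 + 39)*68 = 8250*(-1/30599) - (((0*(-1) + 2*(-1/5)) + 9)**2 + 39)*68 = -8250/30599 - (((0 - 2/5) + 9)**2 + 39)*68 = -8250/30599 - ((-2/5 + 9)**2 + 39)*68 = -8250/30599 - ((43/5)**2 + 39)*68 = -8250/30599 - (1849/25 + 39)*68 = -8250/30599 - 2824*68/25 = -8250/30599 - 1*192032/25 = -8250/30599 - 192032/25 = -5876193418/764975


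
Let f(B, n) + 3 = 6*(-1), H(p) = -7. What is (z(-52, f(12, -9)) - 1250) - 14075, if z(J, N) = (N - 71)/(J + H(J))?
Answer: -904095/59 ≈ -15324.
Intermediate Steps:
f(B, n) = -9 (f(B, n) = -3 + 6*(-1) = -3 - 6 = -9)
z(J, N) = (-71 + N)/(-7 + J) (z(J, N) = (N - 71)/(J - 7) = (-71 + N)/(-7 + J))
(z(-52, f(12, -9)) - 1250) - 14075 = ((-71 - 9)/(-7 - 52) - 1250) - 14075 = (-80/(-59) - 1250) - 14075 = (-1/59*(-80) - 1250) - 14075 = (80/59 - 1250) - 14075 = -73670/59 - 14075 = -904095/59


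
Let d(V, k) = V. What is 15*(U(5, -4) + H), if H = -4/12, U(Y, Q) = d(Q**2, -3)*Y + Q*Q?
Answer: 1435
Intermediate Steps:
U(Y, Q) = Q**2 + Y*Q**2 (U(Y, Q) = Q**2*Y + Q*Q = Y*Q**2 + Q**2 = Q**2 + Y*Q**2)
H = -1/3 (H = -4*1/12 = -1/3 ≈ -0.33333)
15*(U(5, -4) + H) = 15*((-4)**2*(1 + 5) - 1/3) = 15*(16*6 - 1/3) = 15*(96 - 1/3) = 15*(287/3) = 1435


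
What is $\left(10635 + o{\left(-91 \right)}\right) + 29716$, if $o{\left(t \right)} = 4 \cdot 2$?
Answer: $40359$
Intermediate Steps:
$o{\left(t \right)} = 8$
$\left(10635 + o{\left(-91 \right)}\right) + 29716 = \left(10635 + 8\right) + 29716 = 10643 + 29716 = 40359$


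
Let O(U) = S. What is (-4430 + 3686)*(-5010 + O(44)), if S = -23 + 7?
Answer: 3739344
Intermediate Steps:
S = -16
O(U) = -16
(-4430 + 3686)*(-5010 + O(44)) = (-4430 + 3686)*(-5010 - 16) = -744*(-5026) = 3739344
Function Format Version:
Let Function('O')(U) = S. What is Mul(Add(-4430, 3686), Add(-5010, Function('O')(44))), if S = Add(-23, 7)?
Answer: 3739344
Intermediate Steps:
S = -16
Function('O')(U) = -16
Mul(Add(-4430, 3686), Add(-5010, Function('O')(44))) = Mul(Add(-4430, 3686), Add(-5010, -16)) = Mul(-744, -5026) = 3739344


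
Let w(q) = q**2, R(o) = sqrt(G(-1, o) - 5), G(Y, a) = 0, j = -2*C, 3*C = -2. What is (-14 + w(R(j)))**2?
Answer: 361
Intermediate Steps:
C = -2/3 (C = (1/3)*(-2) = -2/3 ≈ -0.66667)
j = 4/3 (j = -2*(-2/3) = 4/3 ≈ 1.3333)
R(o) = I*sqrt(5) (R(o) = sqrt(0 - 5) = sqrt(-5) = I*sqrt(5))
(-14 + w(R(j)))**2 = (-14 + (I*sqrt(5))**2)**2 = (-14 - 5)**2 = (-19)**2 = 361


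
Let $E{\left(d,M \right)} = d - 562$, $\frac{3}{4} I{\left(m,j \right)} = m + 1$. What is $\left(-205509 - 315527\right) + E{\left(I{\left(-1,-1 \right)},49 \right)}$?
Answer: $-521598$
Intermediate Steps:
$I{\left(m,j \right)} = \frac{4}{3} + \frac{4 m}{3}$ ($I{\left(m,j \right)} = \frac{4 \left(m + 1\right)}{3} = \frac{4 \left(1 + m\right)}{3} = \frac{4}{3} + \frac{4 m}{3}$)
$E{\left(d,M \right)} = -562 + d$
$\left(-205509 - 315527\right) + E{\left(I{\left(-1,-1 \right)},49 \right)} = \left(-205509 - 315527\right) + \left(-562 + \left(\frac{4}{3} + \frac{4}{3} \left(-1\right)\right)\right) = -521036 + \left(-562 + \left(\frac{4}{3} - \frac{4}{3}\right)\right) = -521036 + \left(-562 + 0\right) = -521036 - 562 = -521598$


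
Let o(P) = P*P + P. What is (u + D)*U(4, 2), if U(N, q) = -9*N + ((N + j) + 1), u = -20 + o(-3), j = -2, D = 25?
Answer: -363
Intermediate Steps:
o(P) = P + P**2 (o(P) = P**2 + P = P + P**2)
u = -14 (u = -20 - 3*(1 - 3) = -20 - 3*(-2) = -20 + 6 = -14)
U(N, q) = -1 - 8*N (U(N, q) = -9*N + ((N - 2) + 1) = -9*N + ((-2 + N) + 1) = -9*N + (-1 + N) = -1 - 8*N)
(u + D)*U(4, 2) = (-14 + 25)*(-1 - 8*4) = 11*(-1 - 32) = 11*(-33) = -363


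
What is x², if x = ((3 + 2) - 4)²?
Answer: 1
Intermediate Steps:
x = 1 (x = (5 - 4)² = 1² = 1)
x² = 1² = 1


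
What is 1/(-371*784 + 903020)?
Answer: 1/612156 ≈ 1.6336e-6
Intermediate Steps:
1/(-371*784 + 903020) = 1/(-290864 + 903020) = 1/612156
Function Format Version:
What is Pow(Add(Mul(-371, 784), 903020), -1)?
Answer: Rational(1, 612156) ≈ 1.6336e-6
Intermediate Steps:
Pow(Add(Mul(-371, 784), 903020), -1) = Pow(Add(-290864, 903020), -1) = Pow(612156, -1) = Rational(1, 612156)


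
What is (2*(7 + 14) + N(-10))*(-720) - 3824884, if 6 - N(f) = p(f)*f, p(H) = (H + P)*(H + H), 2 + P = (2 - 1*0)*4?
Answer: -4435444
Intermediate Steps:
P = 6 (P = -2 + (2 - 1*0)*4 = -2 + (2 + 0)*4 = -2 + 2*4 = -2 + 8 = 6)
p(H) = 2*H*(6 + H) (p(H) = (H + 6)*(H + H) = (6 + H)*(2*H) = 2*H*(6 + H))
N(f) = 6 - 2*f²*(6 + f) (N(f) = 6 - 2*f*(6 + f)*f = 6 - 2*f²*(6 + f))
(2*(7 + 14) + N(-10))*(-720) - 3824884 = (2*(7 + 14) + (6 - 2*(-10)²*(6 - 10)))*(-720) - 3824884 = (2*21 + (6 - 2*100*(-4)))*(-720) - 3824884 = (42 + (6 + 800))*(-720) - 3824884 = (42 + 806)*(-720) - 3824884 = 848*(-720) - 3824884 = -610560 - 3824884 = -4435444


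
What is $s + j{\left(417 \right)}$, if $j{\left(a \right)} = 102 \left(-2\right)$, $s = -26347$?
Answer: $-26551$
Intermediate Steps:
$j{\left(a \right)} = -204$
$s + j{\left(417 \right)} = -26347 - 204 = -26551$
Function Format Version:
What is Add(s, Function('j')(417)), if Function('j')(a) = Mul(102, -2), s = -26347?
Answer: -26551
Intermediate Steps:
Function('j')(a) = -204
Add(s, Function('j')(417)) = Add(-26347, -204) = -26551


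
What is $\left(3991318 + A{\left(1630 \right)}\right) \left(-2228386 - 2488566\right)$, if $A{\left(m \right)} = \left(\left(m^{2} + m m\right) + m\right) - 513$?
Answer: $-43897063795720$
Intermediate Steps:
$A{\left(m \right)} = -513 + m + 2 m^{2}$ ($A{\left(m \right)} = \left(\left(m^{2} + m^{2}\right) + m\right) - 513 = \left(2 m^{2} + m\right) - 513 = \left(m + 2 m^{2}\right) - 513 = -513 + m + 2 m^{2}$)
$\left(3991318 + A{\left(1630 \right)}\right) \left(-2228386 - 2488566\right) = \left(3991318 + \left(-513 + 1630 + 2 \cdot 1630^{2}\right)\right) \left(-2228386 - 2488566\right) = \left(3991318 + \left(-513 + 1630 + 2 \cdot 2656900\right)\right) \left(-4716952\right) = \left(3991318 + \left(-513 + 1630 + 5313800\right)\right) \left(-4716952\right) = \left(3991318 + 5314917\right) \left(-4716952\right) = 9306235 \left(-4716952\right) = -43897063795720$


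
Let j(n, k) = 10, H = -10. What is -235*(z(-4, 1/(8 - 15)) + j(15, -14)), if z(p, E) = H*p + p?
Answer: -10810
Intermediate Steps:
z(p, E) = -9*p (z(p, E) = -10*p + p = -9*p)
-235*(z(-4, 1/(8 - 15)) + j(15, -14)) = -235*(-9*(-4) + 10) = -235*(36 + 10) = -235*46 = -10810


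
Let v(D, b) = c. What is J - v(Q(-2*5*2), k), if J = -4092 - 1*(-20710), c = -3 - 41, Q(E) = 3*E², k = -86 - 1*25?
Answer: 16662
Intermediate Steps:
k = -111 (k = -86 - 25 = -111)
c = -44
v(D, b) = -44
J = 16618 (J = -4092 + 20710 = 16618)
J - v(Q(-2*5*2), k) = 16618 - 1*(-44) = 16618 + 44 = 16662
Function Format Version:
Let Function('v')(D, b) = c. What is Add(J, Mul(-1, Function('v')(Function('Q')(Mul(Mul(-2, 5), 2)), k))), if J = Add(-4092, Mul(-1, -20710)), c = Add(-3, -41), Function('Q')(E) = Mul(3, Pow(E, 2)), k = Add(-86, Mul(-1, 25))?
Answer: 16662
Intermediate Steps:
k = -111 (k = Add(-86, -25) = -111)
c = -44
Function('v')(D, b) = -44
J = 16618 (J = Add(-4092, 20710) = 16618)
Add(J, Mul(-1, Function('v')(Function('Q')(Mul(Mul(-2, 5), 2)), k))) = Add(16618, Mul(-1, -44)) = Add(16618, 44) = 16662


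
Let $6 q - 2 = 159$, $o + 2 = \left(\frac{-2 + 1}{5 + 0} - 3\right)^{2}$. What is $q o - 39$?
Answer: $\frac{13658}{75} \approx 182.11$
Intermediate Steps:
$o = \frac{206}{25}$ ($o = -2 + \left(\frac{-2 + 1}{5 + 0} - 3\right)^{2} = -2 + \left(- \frac{1}{5} - 3\right)^{2} = -2 + \left(- \frac{16}{5}\right)^{2} = -2 + \frac{256}{25} = \frac{206}{25} \approx 8.24$)
$q = \frac{161}{6}$ ($q = \frac{1}{3} + \frac{1}{6} \cdot 159 = \frac{1}{3} + \frac{53}{2} = \frac{161}{6} \approx 26.833$)
$q o - 39 = \frac{161}{6} \cdot \frac{206}{25} - 39 = \frac{16583}{75} - 39 = \frac{13658}{75}$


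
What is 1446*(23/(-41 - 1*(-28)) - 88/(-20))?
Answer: 247266/65 ≈ 3804.1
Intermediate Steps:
1446*(23/(-41 - 1*(-28)) - 88/(-20)) = 1446*(23/(-41 + 28) - 88*(-1/20)) = 1446*(23/(-13) + 22/5) = 1446*(23*(-1/13) + 22/5) = 1446*(-23/13 + 22/5) = 1446*(171/65) = 247266/65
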